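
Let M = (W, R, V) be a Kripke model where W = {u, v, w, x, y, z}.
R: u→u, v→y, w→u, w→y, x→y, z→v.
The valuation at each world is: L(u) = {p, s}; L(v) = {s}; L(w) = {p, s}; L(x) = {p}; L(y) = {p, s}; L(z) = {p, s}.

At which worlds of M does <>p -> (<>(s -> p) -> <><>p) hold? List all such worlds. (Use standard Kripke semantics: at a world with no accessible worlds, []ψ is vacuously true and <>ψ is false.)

Let φ = <>p -> (<>(s -> p) -> <><>p). Evaluate φ at each world:
  u (successors {u}): φ is true.
  v (successors {y}): φ is false.
  w (successors {u, y}): φ is true.
  x (successors {y}): φ is false.
  y (successors ∅): φ is true.
  z (successors {v}): φ is true.
For instance, at x:
  At x: <>p is true, <>(s -> p) -> <><>p is false, so <>p -> (<>(s -> p) -> <><>p) is false.
    At x: <>p requires p at some successor in {y}.
      p holds at y, so <>p is true at x.
    At x: <>(s -> p) is true, <><>p is false, so <>(s -> p) -> <><>p is false.
      At x: <>(s -> p) requires s -> p at some successor in {y}.
        s -> p holds at y, so <>(s -> p) is true at x.
      At x: <><>p requires <>p at some successor in {y}.
        At y: <>p is false.
      So <><>p is false at x.
Satisfying worlds: {u, w, y, z}

u, w, y, z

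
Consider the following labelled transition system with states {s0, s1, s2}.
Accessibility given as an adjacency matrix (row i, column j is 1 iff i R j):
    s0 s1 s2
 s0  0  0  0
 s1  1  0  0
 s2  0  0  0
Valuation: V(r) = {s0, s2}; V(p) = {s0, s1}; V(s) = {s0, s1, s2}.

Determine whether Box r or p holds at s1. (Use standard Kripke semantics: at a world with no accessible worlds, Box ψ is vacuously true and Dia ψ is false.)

At s1: Box r is true, p is true, so Box r or p is true.
  At s1: Box r requires r at every successor {s0}.
    At s0: r is true.
  So Box r is true at s1.

Yes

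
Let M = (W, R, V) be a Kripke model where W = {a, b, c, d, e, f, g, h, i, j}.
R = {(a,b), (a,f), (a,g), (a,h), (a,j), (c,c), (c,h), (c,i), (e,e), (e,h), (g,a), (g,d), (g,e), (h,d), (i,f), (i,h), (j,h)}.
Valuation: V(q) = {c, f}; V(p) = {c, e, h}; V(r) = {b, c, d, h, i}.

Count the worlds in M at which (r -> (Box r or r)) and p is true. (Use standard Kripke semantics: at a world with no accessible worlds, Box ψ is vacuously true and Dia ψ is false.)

3

Recall that Box ψ holds at a world iff ψ holds at every accessible world, and Dia ψ holds iff ψ holds at some accessible world.
Let φ = (r -> (Box r or r)) and p. Evaluate φ at each world:
  a (successors {b, f, g, h, j}): φ is false.
  b (successors ∅): φ is false.
  c (successors {c, h, i}): φ is true.
  d (successors ∅): φ is false.
  e (successors {e, h}): φ is true.
  f (successors ∅): φ is false.
  g (successors {a, d, e}): φ is false.
  h (successors {d}): φ is true.
  i (successors {f, h}): φ is false.
  j (successors {h}): φ is false.
For instance, at e:
  At e: r -> (Box r or r) is true, p is true, so (r -> (Box r or r)) and p is true.
    At e: r is false, Box r or r is false, so r -> (Box r or r) is true.
      At e: Box r is false, r is false, so Box r or r is false.
Satisfying worlds: {c, e, h}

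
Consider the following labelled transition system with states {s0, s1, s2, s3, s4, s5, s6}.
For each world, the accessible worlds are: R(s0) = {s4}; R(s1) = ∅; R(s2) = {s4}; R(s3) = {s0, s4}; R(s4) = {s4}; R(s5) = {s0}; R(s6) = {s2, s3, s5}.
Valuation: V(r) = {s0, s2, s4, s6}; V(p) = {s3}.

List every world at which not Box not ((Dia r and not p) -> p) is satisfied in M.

s6

Recall that Box ψ holds at a world iff ψ holds at every accessible world, and Dia ψ holds iff ψ holds at some accessible world.
Let φ = not Box not ((Dia r and not p) -> p). Evaluate φ at each world:
  s0 (successors {s4}): φ is false.
  s1 (successors ∅): φ is false.
  s2 (successors {s4}): φ is false.
  s3 (successors {s0, s4}): φ is false.
  s4 (successors {s4}): φ is false.
  s5 (successors {s0}): φ is false.
  s6 (successors {s2, s3, s5}): φ is true.
For instance, at s2:
  At s2: Box not ((Dia r and not p) -> p) is true, so not Box not ((Dia r and not p) -> p) is false.
    At s2: Box not ((Dia r and not p) -> p) requires not ((Dia r and not p) -> p) at every successor {s4}.
      At s4: not ((Dia r and not p) -> p) is true.
    So Box not ((Dia r and not p) -> p) is true at s2.
Satisfying worlds: {s6}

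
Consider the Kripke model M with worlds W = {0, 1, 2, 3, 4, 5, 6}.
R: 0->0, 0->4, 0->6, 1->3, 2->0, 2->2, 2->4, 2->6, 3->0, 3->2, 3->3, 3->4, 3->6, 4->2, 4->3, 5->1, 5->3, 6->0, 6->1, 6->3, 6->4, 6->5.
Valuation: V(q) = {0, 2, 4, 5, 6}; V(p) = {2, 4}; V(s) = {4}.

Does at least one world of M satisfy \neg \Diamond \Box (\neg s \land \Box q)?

Let φ = \neg \Diamond \Box (\neg s \land \Box q). Evaluate φ at each world:
  0 (successors {0, 4, 6}): φ is true.
  1 (successors {3}): φ is true.
  2 (successors {0, 2, 4, 6}): φ is true.
  3 (successors {0, 2, 3, 4, 6}): φ is true.
  4 (successors {2, 3}): φ is true.
  5 (successors {1, 3}): φ is true.
  6 (successors {0, 1, 3, 4, 5}): φ is true.
Detail at 0 (witness):
  At 0: \Diamond \Box (\neg s \land \Box q) is false, so \neg \Diamond \Box (\neg s \land \Box q) is true.
    At 0: \Diamond \Box (\neg s \land \Box q) requires \Box (\neg s \land \Box q) at some successor in {0, 4, 6}.
      At 0: \Box (\neg s \land \Box q) is false.
      At 4: \Box (\neg s \land \Box q) is false.
      At 6: \Box (\neg s \land \Box q) is false.
    So \Diamond \Box (\neg s \land \Box q) is false at 0.

Yes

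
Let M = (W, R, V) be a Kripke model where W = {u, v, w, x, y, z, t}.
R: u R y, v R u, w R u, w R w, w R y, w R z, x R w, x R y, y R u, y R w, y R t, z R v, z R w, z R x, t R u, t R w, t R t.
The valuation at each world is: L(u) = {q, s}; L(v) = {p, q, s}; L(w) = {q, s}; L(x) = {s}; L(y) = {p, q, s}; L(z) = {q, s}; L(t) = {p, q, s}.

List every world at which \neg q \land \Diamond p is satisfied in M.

x

Recall that \Diamond ψ holds at a world iff ψ holds at some accessible world.
Let φ = \neg q \land \Diamond p. Evaluate φ at each world:
  u (successors {y}): φ is false.
  v (successors {u}): φ is false.
  w (successors {u, w, y, z}): φ is false.
  x (successors {w, y}): φ is true.
  y (successors {u, w, t}): φ is false.
  z (successors {v, w, x}): φ is false.
  t (successors {u, w, t}): φ is false.
For instance, at y:
  At y: \neg q is false, \Diamond p is true, so \neg q \land \Diamond p is false.
    At y: \Diamond p requires p at some successor in {u, w, t}.
      p holds at t, so \Diamond p is true at y.
Satisfying worlds: {x}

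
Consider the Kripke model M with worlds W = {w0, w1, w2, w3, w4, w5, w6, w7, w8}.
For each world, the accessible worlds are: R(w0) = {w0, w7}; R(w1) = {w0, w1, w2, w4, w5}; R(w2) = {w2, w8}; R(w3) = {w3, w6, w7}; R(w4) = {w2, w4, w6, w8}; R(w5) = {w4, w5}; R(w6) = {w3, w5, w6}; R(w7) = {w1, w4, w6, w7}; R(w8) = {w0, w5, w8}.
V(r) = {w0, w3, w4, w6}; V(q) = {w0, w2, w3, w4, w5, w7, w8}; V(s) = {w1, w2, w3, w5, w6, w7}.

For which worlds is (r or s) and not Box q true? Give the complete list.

Let φ = (r or s) and not Box q. Evaluate φ at each world:
  w0 (successors {w0, w7}): φ is false.
  w1 (successors {w0, w1, w2, w4, w5}): φ is true.
  w2 (successors {w2, w8}): φ is false.
  w3 (successors {w3, w6, w7}): φ is true.
  w4 (successors {w2, w4, w6, w8}): φ is true.
  w5 (successors {w4, w5}): φ is false.
  w6 (successors {w3, w5, w6}): φ is true.
  w7 (successors {w1, w4, w6, w7}): φ is true.
  w8 (successors {w0, w5, w8}): φ is false.
For instance, at w5:
  At w5: r or s is true, not Box q is false, so (r or s) and not Box q is false.
    At w5: Box q is true, so not Box q is false.
      At w5: Box q requires q at every successor {w4, w5}.
        At w4: q is true.
        At w5: q is true.
      So Box q is true at w5.
Satisfying worlds: {w1, w3, w4, w6, w7}

w1, w3, w4, w6, w7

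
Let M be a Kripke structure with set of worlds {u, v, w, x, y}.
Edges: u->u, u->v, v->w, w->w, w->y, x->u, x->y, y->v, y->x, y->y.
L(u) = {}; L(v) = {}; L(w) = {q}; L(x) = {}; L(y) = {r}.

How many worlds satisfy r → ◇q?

Let φ = r → ◇q. Evaluate φ at each world:
  u (successors {u, v}): φ is true.
  v (successors {w}): φ is true.
  w (successors {w, y}): φ is true.
  x (successors {u, y}): φ is true.
  y (successors {v, x, y}): φ is false.
For instance, at v:
  At v: r is false, ◇q is true, so r → ◇q is true.
    At v: ◇q requires q at some successor in {w}.
      q holds at w, so ◇q is true at v.
Satisfying worlds: {u, v, w, x}

4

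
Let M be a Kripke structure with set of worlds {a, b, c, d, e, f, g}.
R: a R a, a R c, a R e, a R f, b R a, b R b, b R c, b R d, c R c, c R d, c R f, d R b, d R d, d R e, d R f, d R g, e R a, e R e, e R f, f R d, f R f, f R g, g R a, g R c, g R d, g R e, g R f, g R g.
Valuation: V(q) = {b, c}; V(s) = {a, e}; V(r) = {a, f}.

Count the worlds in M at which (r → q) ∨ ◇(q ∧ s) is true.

5

Recall that ◇ψ holds at a world iff ψ holds at some accessible world.
Let φ = (r → q) ∨ ◇(q ∧ s). Evaluate φ at each world:
  a (successors {a, c, e, f}): φ is false.
  b (successors {a, b, c, d}): φ is true.
  c (successors {c, d, f}): φ is true.
  d (successors {b, d, e, f, g}): φ is true.
  e (successors {a, e, f}): φ is true.
  f (successors {d, f, g}): φ is false.
  g (successors {a, c, d, e, f, g}): φ is true.
For instance, at b:
  At b: r → q is true, ◇(q ∧ s) is false, so (r → q) ∨ ◇(q ∧ s) is true.
    At b: ◇(q ∧ s) requires q ∧ s at some successor in {a, b, c, d}.
      At a: q ∧ s is false.
      At b: q ∧ s is false.
      At c: q ∧ s is false.
      At d: q ∧ s is false.
    So ◇(q ∧ s) is false at b.
Satisfying worlds: {b, c, d, e, g}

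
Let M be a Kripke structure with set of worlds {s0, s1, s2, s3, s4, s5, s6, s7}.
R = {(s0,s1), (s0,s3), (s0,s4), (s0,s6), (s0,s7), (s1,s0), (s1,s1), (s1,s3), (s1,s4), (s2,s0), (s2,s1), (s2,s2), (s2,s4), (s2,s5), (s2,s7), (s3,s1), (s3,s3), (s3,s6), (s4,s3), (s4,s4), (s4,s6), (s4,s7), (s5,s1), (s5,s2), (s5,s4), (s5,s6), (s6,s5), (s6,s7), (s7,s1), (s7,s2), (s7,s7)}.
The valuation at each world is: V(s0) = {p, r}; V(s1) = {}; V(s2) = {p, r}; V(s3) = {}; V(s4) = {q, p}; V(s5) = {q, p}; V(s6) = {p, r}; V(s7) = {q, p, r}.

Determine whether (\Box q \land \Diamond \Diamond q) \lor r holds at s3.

Recall that \Box ψ holds at a world iff ψ holds at every accessible world, and \Diamond ψ holds iff ψ holds at some accessible world.
At s3: \Box q \land \Diamond \Diamond q is false, r is false, so (\Box q \land \Diamond \Diamond q) \lor r is false.
  At s3: \Box q is false, \Diamond \Diamond q is true, so \Box q \land \Diamond \Diamond q is false.
    At s3: \Box q requires q at every successor {s1, s3, s6}.
      q fails at s1, so \Box q is false at s3.
    At s3: \Diamond \Diamond q requires \Diamond q at some successor in {s1, s3, s6}.
      \Diamond q holds at s1, so \Diamond \Diamond q is true at s3.

No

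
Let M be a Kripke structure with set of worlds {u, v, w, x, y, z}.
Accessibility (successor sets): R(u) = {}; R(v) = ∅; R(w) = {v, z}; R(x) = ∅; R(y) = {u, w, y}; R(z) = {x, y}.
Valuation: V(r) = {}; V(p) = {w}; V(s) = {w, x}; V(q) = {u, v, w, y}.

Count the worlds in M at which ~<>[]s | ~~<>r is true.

3

Let φ = ~<>[]s | ~~<>r. Evaluate φ at each world:
  u (successors ∅): φ is true.
  v (successors ∅): φ is true.
  w (successors {v, z}): φ is false.
  x (successors ∅): φ is true.
  y (successors {u, w, y}): φ is false.
  z (successors {x, y}): φ is false.
For instance, at y:
  At y: ~<>[]s is false, ~~<>r is false, so ~<>[]s | ~~<>r is false.
    At y: <>[]s is true, so ~<>[]s is false.
      At y: <>[]s requires []s at some successor in {u, w, y}.
        []s holds at u, so <>[]s is true at y.
    At y: ~<>r is true, so ~~<>r is false.
      At y: <>r is false, so ~<>r is true.
Satisfying worlds: {u, v, x}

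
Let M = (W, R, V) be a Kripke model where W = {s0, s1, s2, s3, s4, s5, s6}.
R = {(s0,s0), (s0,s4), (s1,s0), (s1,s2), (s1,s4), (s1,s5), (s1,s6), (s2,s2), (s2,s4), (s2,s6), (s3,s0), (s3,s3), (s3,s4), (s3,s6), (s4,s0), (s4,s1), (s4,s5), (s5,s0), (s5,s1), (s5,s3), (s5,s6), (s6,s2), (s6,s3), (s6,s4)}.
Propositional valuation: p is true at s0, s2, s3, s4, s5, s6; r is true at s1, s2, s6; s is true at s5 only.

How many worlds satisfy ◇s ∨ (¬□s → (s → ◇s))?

6

Let φ = ◇s ∨ (¬□s → (s → ◇s)). Evaluate φ at each world:
  s0 (successors {s0, s4}): φ is true.
  s1 (successors {s0, s2, s4, s5, s6}): φ is true.
  s2 (successors {s2, s4, s6}): φ is true.
  s3 (successors {s0, s3, s4, s6}): φ is true.
  s4 (successors {s0, s1, s5}): φ is true.
  s5 (successors {s0, s1, s3, s6}): φ is false.
  s6 (successors {s2, s3, s4}): φ is true.
For instance, at s1:
  At s1: ◇s is true, ¬□s → (s → ◇s) is true, so ◇s ∨ (¬□s → (s → ◇s)) is true.
    At s1: ◇s requires s at some successor in {s0, s2, s4, s5, s6}.
      s holds at s5, so ◇s is true at s1.
    At s1: ¬□s is true, s → ◇s is true, so ¬□s → (s → ◇s) is true.
      At s1: □s is false, so ¬□s is true.
      At s1: s is false, ◇s is true, so s → ◇s is true.
Satisfying worlds: {s0, s1, s2, s3, s4, s6}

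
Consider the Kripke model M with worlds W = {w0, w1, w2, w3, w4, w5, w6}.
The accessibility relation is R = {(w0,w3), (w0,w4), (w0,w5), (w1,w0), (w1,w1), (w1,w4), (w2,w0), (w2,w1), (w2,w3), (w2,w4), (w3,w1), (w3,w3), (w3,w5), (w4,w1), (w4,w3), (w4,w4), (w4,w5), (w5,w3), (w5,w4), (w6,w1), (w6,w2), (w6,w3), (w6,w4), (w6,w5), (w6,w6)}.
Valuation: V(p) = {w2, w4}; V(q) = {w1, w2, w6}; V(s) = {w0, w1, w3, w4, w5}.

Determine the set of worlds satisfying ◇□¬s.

none

Let φ = ◇□¬s. Evaluate φ at each world:
  w0 (successors {w3, w4, w5}): φ is false.
  w1 (successors {w0, w1, w4}): φ is false.
  w2 (successors {w0, w1, w3, w4}): φ is false.
  w3 (successors {w1, w3, w5}): φ is false.
  w4 (successors {w1, w3, w4, w5}): φ is false.
  w5 (successors {w3, w4}): φ is false.
  w6 (successors {w1, w2, w3, w4, w5, w6}): φ is false.
For instance, at w2:
  At w2: ◇□¬s requires □¬s at some successor in {w0, w1, w3, w4}.
    At w0: □¬s is false.
    At w1: □¬s is false.
    At w3: □¬s is false.
    At w4: □¬s is false.
  So ◇□¬s is false at w2.
Satisfying worlds: none.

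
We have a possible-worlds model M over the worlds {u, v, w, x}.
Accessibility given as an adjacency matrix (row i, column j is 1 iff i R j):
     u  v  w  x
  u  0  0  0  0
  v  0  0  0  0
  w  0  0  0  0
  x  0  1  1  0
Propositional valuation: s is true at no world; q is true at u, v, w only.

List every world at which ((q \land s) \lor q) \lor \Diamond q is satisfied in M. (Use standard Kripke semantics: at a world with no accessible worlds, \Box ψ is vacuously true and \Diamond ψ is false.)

u, v, w, x

Let φ = ((q \land s) \lor q) \lor \Diamond q. Evaluate φ at each world:
  u (successors ∅): φ is true.
  v (successors ∅): φ is true.
  w (successors ∅): φ is true.
  x (successors {v, w}): φ is true.
For instance, at x:
  At x: (q \land s) \lor q is false, \Diamond q is true, so ((q \land s) \lor q) \lor \Diamond q is true.
    At x: \Diamond q requires q at some successor in {v, w}.
      q holds at v, so \Diamond q is true at x.
Satisfying worlds: {u, v, w, x}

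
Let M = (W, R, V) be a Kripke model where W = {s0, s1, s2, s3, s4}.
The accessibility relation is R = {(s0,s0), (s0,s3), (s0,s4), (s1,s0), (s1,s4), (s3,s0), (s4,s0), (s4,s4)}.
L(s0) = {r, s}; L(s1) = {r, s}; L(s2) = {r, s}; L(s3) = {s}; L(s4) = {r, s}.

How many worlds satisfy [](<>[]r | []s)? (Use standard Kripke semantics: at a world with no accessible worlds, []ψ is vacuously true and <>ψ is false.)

Let φ = [](<>[]r | []s). Evaluate φ at each world:
  s0 (successors {s0, s3, s4}): φ is true.
  s1 (successors {s0, s4}): φ is true.
  s2 (successors ∅): φ is true.
  s3 (successors {s0}): φ is true.
  s4 (successors {s0, s4}): φ is true.
For instance, at s0:
  At s0: [](<>[]r | []s) requires <>[]r | []s at every successor {s0, s3, s4}.
      At s0: <>[]r is true, []s is true, so <>[]r | []s is true.
      At s3: <>[]r is false, []s is true, so <>[]r | []s is true.
      At s4: <>[]r is true, []s is true, so <>[]r | []s is true.
  So [](<>[]r | []s) is true at s0.
Satisfying worlds: {s0, s1, s2, s3, s4}

5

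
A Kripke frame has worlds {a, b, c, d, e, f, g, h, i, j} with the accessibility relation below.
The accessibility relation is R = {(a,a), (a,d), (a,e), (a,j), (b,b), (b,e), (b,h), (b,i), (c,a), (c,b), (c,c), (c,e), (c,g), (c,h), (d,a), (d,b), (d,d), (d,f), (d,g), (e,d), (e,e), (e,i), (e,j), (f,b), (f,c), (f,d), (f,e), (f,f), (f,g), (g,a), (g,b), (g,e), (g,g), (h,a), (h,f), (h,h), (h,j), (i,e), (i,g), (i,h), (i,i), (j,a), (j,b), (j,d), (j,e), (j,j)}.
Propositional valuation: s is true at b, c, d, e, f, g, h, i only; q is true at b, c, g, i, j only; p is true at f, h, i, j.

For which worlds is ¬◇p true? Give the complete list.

Let φ = ¬◇p. Evaluate φ at each world:
  a (successors {a, d, e, j}): φ is false.
  b (successors {b, e, h, i}): φ is false.
  c (successors {a, b, c, e, g, h}): φ is false.
  d (successors {a, b, d, f, g}): φ is false.
  e (successors {d, e, i, j}): φ is false.
  f (successors {b, c, d, e, f, g}): φ is false.
  g (successors {a, b, e, g}): φ is true.
  h (successors {a, f, h, j}): φ is false.
  i (successors {e, g, h, i}): φ is false.
  j (successors {a, b, d, e, j}): φ is false.
For instance, at a:
  At a: ◇p is true, so ¬◇p is false.
    At a: ◇p requires p at some successor in {a, d, e, j}.
      p holds at j, so ◇p is true at a.
Satisfying worlds: {g}

g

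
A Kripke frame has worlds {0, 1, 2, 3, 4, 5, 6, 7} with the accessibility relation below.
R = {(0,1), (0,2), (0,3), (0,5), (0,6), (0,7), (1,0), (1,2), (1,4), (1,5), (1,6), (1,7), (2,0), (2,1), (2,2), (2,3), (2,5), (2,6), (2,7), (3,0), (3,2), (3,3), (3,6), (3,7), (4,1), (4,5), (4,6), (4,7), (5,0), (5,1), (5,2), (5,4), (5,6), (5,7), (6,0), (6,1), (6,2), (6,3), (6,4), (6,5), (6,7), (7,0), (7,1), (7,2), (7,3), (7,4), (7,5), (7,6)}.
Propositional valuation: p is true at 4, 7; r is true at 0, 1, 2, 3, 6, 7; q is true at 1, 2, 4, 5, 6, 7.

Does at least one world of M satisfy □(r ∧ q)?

No

Recall that □ψ holds at a world iff ψ holds at every accessible world, and ◇ψ holds iff ψ holds at some accessible world.
Let φ = □(r ∧ q). Evaluate φ at each world:
  0 (successors {1, 2, 3, 5, 6, 7}): φ is false.
  1 (successors {0, 2, 4, 5, 6, 7}): φ is false.
  2 (successors {0, 1, 2, 3, 5, 6, 7}): φ is false.
  3 (successors {0, 2, 3, 6, 7}): φ is false.
  4 (successors {1, 5, 6, 7}): φ is false.
  5 (successors {0, 1, 2, 4, 6, 7}): φ is false.
  6 (successors {0, 1, 2, 3, 4, 5, 7}): φ is false.
  7 (successors {0, 1, 2, 3, 4, 5, 6}): φ is false.
For instance, at 5:
  At 5: □(r ∧ q) requires r ∧ q at every successor {0, 1, 2, 4, 6, 7}.
    r ∧ q fails at 0, so □(r ∧ q) is false at 5.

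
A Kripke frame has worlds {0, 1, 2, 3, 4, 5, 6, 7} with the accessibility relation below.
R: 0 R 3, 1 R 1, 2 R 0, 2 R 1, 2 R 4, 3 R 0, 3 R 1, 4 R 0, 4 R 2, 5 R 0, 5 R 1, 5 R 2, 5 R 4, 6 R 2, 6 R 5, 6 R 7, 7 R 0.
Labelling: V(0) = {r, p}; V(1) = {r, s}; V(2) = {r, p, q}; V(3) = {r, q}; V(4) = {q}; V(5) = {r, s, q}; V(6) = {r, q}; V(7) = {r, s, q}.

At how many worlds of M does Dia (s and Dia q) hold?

1

Recall that Dia ψ holds at a world iff ψ holds at some accessible world.
Let φ = Dia (s and Dia q). Evaluate φ at each world:
  0 (successors {3}): φ is false.
  1 (successors {1}): φ is false.
  2 (successors {0, 1, 4}): φ is false.
  3 (successors {0, 1}): φ is false.
  4 (successors {0, 2}): φ is false.
  5 (successors {0, 1, 2, 4}): φ is false.
  6 (successors {2, 5, 7}): φ is true.
  7 (successors {0}): φ is false.
For instance, at 6:
  At 6: Dia (s and Dia q) requires s and Dia q at some successor in {2, 5, 7}.
    s and Dia q holds at 5, so Dia (s and Dia q) is true at 6.
      At 5: s is true, Dia q is true, so s and Dia q is true.
Satisfying worlds: {6}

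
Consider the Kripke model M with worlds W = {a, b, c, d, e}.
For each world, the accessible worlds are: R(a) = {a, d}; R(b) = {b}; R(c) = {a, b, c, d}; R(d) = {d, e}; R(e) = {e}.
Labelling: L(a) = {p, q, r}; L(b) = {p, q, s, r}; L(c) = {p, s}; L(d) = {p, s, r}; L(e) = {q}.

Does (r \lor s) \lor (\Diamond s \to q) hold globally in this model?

Recall that \Diamond ψ holds at a world iff ψ holds at some accessible world.
Let φ = (r \lor s) \lor (\Diamond s \to q). Evaluate φ at each world:
  a (successors {a, d}): φ is true.
  b (successors {b}): φ is true.
  c (successors {a, b, c, d}): φ is true.
  d (successors {d, e}): φ is true.
  e (successors {e}): φ is true.
For instance, at e:
  At e: r \lor s is false, \Diamond s \to q is true, so (r \lor s) \lor (\Diamond s \to q) is true.
    At e: \Diamond s is false, q is true, so \Diamond s \to q is true.
      At e: \Diamond s requires s at some successor in {e}.
        At e: s is false.
      So \Diamond s is false at e.

Yes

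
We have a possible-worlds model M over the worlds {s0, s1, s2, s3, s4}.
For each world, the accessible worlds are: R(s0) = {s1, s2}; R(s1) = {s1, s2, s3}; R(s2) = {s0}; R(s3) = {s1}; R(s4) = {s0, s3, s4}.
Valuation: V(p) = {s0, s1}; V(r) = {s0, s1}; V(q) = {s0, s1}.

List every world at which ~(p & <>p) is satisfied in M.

s2, s3, s4

Let φ = ~(p & <>p). Evaluate φ at each world:
  s0 (successors {s1, s2}): φ is false.
  s1 (successors {s1, s2, s3}): φ is false.
  s2 (successors {s0}): φ is true.
  s3 (successors {s1}): φ is true.
  s4 (successors {s0, s3, s4}): φ is true.
For instance, at s0:
  At s0: p & <>p is true, so ~(p & <>p) is false.
    At s0: p is true, <>p is true, so p & <>p is true.
      At s0: <>p requires p at some successor in {s1, s2}.
        p holds at s1, so <>p is true at s0.
Satisfying worlds: {s2, s3, s4}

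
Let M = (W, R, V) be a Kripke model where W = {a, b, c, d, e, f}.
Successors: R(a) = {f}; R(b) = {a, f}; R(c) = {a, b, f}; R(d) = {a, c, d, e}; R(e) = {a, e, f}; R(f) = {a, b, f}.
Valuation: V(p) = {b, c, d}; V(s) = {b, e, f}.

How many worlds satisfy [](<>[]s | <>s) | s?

Let φ = [](<>[]s | <>s) | s. Evaluate φ at each world:
  a (successors {f}): φ is true.
  b (successors {a, f}): φ is true.
  c (successors {a, b, f}): φ is true.
  d (successors {a, c, d, e}): φ is true.
  e (successors {a, e, f}): φ is true.
  f (successors {a, b, f}): φ is true.
For instance, at e:
  At e: [](<>[]s | <>s) is true, s is true, so [](<>[]s | <>s) | s is true.
    At e: [](<>[]s | <>s) requires <>[]s | <>s at every successor {a, e, f}.
      At a: <>[]s | <>s is true.
      At e: <>[]s | <>s is true.
      At f: <>[]s | <>s is true.
    So [](<>[]s | <>s) is true at e.
Satisfying worlds: {a, b, c, d, e, f}

6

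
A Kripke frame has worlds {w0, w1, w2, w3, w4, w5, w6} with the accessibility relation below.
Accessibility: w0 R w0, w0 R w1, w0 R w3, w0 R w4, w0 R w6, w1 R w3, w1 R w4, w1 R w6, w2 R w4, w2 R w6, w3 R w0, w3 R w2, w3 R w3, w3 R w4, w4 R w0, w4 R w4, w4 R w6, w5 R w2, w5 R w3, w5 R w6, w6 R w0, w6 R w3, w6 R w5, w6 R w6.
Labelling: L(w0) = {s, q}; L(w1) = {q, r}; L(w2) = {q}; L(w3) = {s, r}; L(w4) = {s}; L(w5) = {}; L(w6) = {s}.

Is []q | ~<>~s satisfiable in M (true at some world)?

Yes

Let φ = []q | ~<>~s. Evaluate φ at each world:
  w0 (successors {w0, w1, w3, w4, w6}): φ is false.
  w1 (successors {w3, w4, w6}): φ is true.
  w2 (successors {w4, w6}): φ is true.
  w3 (successors {w0, w2, w3, w4}): φ is false.
  w4 (successors {w0, w4, w6}): φ is true.
  w5 (successors {w2, w3, w6}): φ is false.
  w6 (successors {w0, w3, w5, w6}): φ is false.
Detail at w1 (witness):
  At w1: []q is false, ~<>~s is true, so []q | ~<>~s is true.
    At w1: []q requires q at every successor {w3, w4, w6}.
      q fails at w3, so []q is false at w1.
    At w1: <>~s is false, so ~<>~s is true.
      At w1: <>~s requires ~s at some successor in {w3, w4, w6}.
        At w3: ~s is false.
        At w4: ~s is false.
        At w6: ~s is false.
      So <>~s is false at w1.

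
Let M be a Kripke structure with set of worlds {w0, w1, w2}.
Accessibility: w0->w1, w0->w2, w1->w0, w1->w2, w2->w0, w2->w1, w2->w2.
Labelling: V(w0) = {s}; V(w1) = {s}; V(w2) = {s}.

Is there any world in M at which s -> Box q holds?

No

Let φ = s -> Box q. Evaluate φ at each world:
  w0 (successors {w1, w2}): φ is false.
  w1 (successors {w0, w2}): φ is false.
  w2 (successors {w0, w1, w2}): φ is false.
For instance, at w2:
  At w2: s is true, Box q is false, so s -> Box q is false.
    At w2: Box q requires q at every successor {w0, w1, w2}.
      q fails at w0, so Box q is false at w2.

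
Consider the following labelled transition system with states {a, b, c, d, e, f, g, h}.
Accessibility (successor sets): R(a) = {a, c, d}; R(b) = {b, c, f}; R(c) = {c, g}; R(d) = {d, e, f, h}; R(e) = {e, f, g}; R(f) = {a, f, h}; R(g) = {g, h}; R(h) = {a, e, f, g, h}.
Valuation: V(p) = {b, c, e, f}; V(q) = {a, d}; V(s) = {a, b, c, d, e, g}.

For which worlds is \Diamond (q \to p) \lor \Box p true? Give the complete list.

Recall that \Box ψ holds at a world iff ψ holds at every accessible world, and \Diamond ψ holds iff ψ holds at some accessible world.
Let φ = \Diamond (q \to p) \lor \Box p. Evaluate φ at each world:
  a (successors {a, c, d}): φ is true.
  b (successors {b, c, f}): φ is true.
  c (successors {c, g}): φ is true.
  d (successors {d, e, f, h}): φ is true.
  e (successors {e, f, g}): φ is true.
  f (successors {a, f, h}): φ is true.
  g (successors {g, h}): φ is true.
  h (successors {a, e, f, g, h}): φ is true.
For instance, at a:
  At a: \Diamond (q \to p) is true, \Box p is false, so \Diamond (q \to p) \lor \Box p is true.
    At a: \Diamond (q \to p) requires q \to p at some successor in {a, c, d}.
      q \to p holds at c, so \Diamond (q \to p) is true at a.
    At a: \Box p requires p at every successor {a, c, d}.
      p fails at a, so \Box p is false at a.
Satisfying worlds: {a, b, c, d, e, f, g, h}

a, b, c, d, e, f, g, h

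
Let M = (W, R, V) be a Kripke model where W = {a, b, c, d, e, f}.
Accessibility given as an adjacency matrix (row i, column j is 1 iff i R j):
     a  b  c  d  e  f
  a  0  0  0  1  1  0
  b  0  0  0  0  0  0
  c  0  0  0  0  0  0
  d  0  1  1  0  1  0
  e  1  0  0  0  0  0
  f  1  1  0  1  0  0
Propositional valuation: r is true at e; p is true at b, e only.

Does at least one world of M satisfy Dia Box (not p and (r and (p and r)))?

Let φ = Dia Box (not p and (r and (p and r))). Evaluate φ at each world:
  a (successors {d, e}): φ is false.
  b (successors ∅): φ is false.
  c (successors ∅): φ is false.
  d (successors {b, c, e}): φ is true.
  e (successors {a}): φ is false.
  f (successors {a, b, d}): φ is true.
Detail at d (witness):
  At d: Dia Box (not p and (r and (p and r))) requires Box (not p and (r and (p and r))) at some successor in {b, c, e}.
    Box (not p and (r and (p and r))) holds at b, so Dia Box (not p and (r and (p and r))) is true at d.
      At b: no accessible worlds, so Box (not p and (r and (p and r))) holds vacuously.

Yes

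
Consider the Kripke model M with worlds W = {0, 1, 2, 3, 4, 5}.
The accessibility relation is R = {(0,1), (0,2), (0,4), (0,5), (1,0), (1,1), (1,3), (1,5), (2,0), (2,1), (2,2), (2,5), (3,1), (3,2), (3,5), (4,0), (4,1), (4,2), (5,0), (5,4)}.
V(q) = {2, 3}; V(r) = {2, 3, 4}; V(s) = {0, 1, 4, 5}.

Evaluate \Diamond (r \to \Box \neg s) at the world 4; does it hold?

Yes

Recall that \Box ψ holds at a world iff ψ holds at every accessible world, and \Diamond ψ holds iff ψ holds at some accessible world.
At 4: \Diamond (r \to \Box \neg s) requires r \to \Box \neg s at some successor in {0, 1, 2}.
  r \to \Box \neg s holds at 0, so \Diamond (r \to \Box \neg s) is true at 4.
    At 0: r is false, \Box \neg s is false, so r \to \Box \neg s is true.
      At 0: \Box \neg s requires \neg s at every successor {1, 2, 4, 5}.
        \neg s fails at 1, so \Box \neg s is false at 0.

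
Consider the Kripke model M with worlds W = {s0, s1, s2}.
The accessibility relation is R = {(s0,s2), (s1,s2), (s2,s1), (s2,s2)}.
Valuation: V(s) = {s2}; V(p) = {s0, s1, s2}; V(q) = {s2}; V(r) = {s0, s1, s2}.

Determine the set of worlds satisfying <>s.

s0, s1, s2

Let φ = <>s. Evaluate φ at each world:
  s0 (successors {s2}): φ is true.
  s1 (successors {s2}): φ is true.
  s2 (successors {s1, s2}): φ is true.
For instance, at s2:
  At s2: <>s requires s at some successor in {s1, s2}.
    s holds at s2, so <>s is true at s2.
Satisfying worlds: {s0, s1, s2}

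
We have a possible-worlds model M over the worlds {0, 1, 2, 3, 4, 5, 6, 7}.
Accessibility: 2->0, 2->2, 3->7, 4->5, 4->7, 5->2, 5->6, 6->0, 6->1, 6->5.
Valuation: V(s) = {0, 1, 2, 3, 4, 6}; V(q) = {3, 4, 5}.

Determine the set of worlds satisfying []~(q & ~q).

Recall that []ψ holds at a world iff ψ holds at every accessible world, and <>ψ holds iff ψ holds at some accessible world.
Let φ = []~(q & ~q). Evaluate φ at each world:
  0 (successors ∅): φ is true.
  1 (successors ∅): φ is true.
  2 (successors {0, 2}): φ is true.
  3 (successors {7}): φ is true.
  4 (successors {5, 7}): φ is true.
  5 (successors {2, 6}): φ is true.
  6 (successors {0, 1, 5}): φ is true.
  7 (successors ∅): φ is true.
For instance, at 2:
  At 2: []~(q & ~q) requires ~(q & ~q) at every successor {0, 2}.
    At 0: ~(q & ~q) is true.
    At 2: ~(q & ~q) is true.
  So []~(q & ~q) is true at 2.
Satisfying worlds: {0, 1, 2, 3, 4, 5, 6, 7}

0, 1, 2, 3, 4, 5, 6, 7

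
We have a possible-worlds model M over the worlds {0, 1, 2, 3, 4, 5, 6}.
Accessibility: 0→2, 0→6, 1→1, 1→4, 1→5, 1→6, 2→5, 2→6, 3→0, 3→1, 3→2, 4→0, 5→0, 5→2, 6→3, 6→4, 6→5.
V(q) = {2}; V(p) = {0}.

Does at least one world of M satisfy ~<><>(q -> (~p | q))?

Recall that <>ψ holds at a world iff ψ holds at some accessible world.
Let φ = ~<><>(q -> (~p | q)). Evaluate φ at each world:
  0 (successors {2, 6}): φ is false.
  1 (successors {1, 4, 5, 6}): φ is false.
  2 (successors {5, 6}): φ is false.
  3 (successors {0, 1, 2}): φ is false.
  4 (successors {0}): φ is false.
  5 (successors {0, 2}): φ is false.
  6 (successors {3, 4, 5}): φ is false.
For instance, at 0:
  At 0: <><>(q -> (~p | q)) is true, so ~<><>(q -> (~p | q)) is false.
    At 0: <><>(q -> (~p | q)) requires <>(q -> (~p | q)) at some successor in {2, 6}.
      <>(q -> (~p | q)) holds at 2, so <><>(q -> (~p | q)) is true at 0.

No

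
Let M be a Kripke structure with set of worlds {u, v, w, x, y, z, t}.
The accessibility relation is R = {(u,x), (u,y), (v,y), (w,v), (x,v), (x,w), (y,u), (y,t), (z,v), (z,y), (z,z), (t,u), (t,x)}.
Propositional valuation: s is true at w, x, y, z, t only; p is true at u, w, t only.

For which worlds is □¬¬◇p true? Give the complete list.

Recall that □ψ holds at a world iff ψ holds at every accessible world, and ◇ψ holds iff ψ holds at some accessible world.
Let φ = □¬¬◇p. Evaluate φ at each world:
  u (successors {x, y}): φ is true.
  v (successors {y}): φ is true.
  w (successors {v}): φ is false.
  x (successors {v, w}): φ is false.
  y (successors {u, t}): φ is false.
  z (successors {v, y, z}): φ is false.
  t (successors {u, x}): φ is false.
For instance, at u:
  At u: □¬¬◇p requires ¬¬◇p at every successor {x, y}.
      At x: ¬◇p is false, so ¬¬◇p is true.
      At y: ¬◇p is false, so ¬¬◇p is true.
  So □¬¬◇p is true at u.
Satisfying worlds: {u, v}

u, v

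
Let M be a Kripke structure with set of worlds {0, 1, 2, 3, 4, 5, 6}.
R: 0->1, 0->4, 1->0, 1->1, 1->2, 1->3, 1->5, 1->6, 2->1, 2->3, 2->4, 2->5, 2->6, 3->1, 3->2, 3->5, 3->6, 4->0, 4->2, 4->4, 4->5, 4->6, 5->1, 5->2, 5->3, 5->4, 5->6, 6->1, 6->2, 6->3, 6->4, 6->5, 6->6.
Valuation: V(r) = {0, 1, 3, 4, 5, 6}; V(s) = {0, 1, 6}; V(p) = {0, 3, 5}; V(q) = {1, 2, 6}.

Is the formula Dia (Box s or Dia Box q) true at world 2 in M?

At 2: Dia (Box s or Dia Box q) requires Box s or Dia Box q at some successor in {1, 3, 4, 5, 6}.
  At 1: Box s or Dia Box q is false.
  At 3: Box s or Dia Box q is false.
  At 4: Box s or Dia Box q is false.
  At 5: Box s or Dia Box q is false.
  At 6: Box s or Dia Box q is false.
So Dia (Box s or Dia Box q) is false at 2.

No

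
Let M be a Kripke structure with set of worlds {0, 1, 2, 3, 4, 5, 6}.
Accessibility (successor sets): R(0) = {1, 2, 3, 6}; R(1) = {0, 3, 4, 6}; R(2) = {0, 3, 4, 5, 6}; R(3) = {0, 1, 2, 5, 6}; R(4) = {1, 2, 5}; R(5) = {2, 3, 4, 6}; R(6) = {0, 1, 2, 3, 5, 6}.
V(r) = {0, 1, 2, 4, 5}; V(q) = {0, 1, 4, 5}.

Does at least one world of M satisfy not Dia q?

No

Let φ = not Dia q. Evaluate φ at each world:
  0 (successors {1, 2, 3, 6}): φ is false.
  1 (successors {0, 3, 4, 6}): φ is false.
  2 (successors {0, 3, 4, 5, 6}): φ is false.
  3 (successors {0, 1, 2, 5, 6}): φ is false.
  4 (successors {1, 2, 5}): φ is false.
  5 (successors {2, 3, 4, 6}): φ is false.
  6 (successors {0, 1, 2, 3, 5, 6}): φ is false.
For instance, at 2:
  At 2: Dia q is true, so not Dia q is false.
    At 2: Dia q requires q at some successor in {0, 3, 4, 5, 6}.
      q holds at 0, so Dia q is true at 2.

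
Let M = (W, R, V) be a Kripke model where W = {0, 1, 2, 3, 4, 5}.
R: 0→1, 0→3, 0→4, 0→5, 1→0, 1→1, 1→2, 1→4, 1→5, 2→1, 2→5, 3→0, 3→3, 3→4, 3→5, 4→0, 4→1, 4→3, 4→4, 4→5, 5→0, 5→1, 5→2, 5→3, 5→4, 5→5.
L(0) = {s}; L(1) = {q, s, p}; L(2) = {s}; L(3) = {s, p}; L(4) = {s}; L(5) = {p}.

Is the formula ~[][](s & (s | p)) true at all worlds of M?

Recall that []ψ holds at a world iff ψ holds at every accessible world, and <>ψ holds iff ψ holds at some accessible world.
Let φ = ~[][](s & (s | p)). Evaluate φ at each world:
  0 (successors {1, 3, 4, 5}): φ is true.
  1 (successors {0, 1, 2, 4, 5}): φ is true.
  2 (successors {1, 5}): φ is true.
  3 (successors {0, 3, 4, 5}): φ is true.
  4 (successors {0, 1, 3, 4, 5}): φ is true.
  5 (successors {0, 1, 2, 3, 4, 5}): φ is true.
For instance, at 0:
  At 0: [][](s & (s | p)) is false, so ~[][](s & (s | p)) is true.
    At 0: [][](s & (s | p)) requires [](s & (s | p)) at every successor {1, 3, 4, 5}.
      [](s & (s | p)) fails at 1, so [][](s & (s | p)) is false at 0.

Yes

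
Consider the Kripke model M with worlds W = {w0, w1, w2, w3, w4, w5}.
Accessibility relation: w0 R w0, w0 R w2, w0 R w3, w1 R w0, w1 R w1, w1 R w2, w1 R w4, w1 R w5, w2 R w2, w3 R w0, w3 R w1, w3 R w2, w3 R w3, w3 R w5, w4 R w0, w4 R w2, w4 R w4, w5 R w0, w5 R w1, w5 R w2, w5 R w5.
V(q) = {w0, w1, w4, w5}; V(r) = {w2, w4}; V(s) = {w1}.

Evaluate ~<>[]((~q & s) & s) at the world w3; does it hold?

Yes

At w3: <>[]((~q & s) & s) is false, so ~<>[]((~q & s) & s) is true.
  At w3: <>[]((~q & s) & s) requires []((~q & s) & s) at some successor in {w0, w1, w2, w3, w5}.
    At w0: []((~q & s) & s) is false.
    At w1: []((~q & s) & s) is false.
    At w2: []((~q & s) & s) is false.
    At w3: []((~q & s) & s) is false.
    At w5: []((~q & s) & s) is false.
  So <>[]((~q & s) & s) is false at w3.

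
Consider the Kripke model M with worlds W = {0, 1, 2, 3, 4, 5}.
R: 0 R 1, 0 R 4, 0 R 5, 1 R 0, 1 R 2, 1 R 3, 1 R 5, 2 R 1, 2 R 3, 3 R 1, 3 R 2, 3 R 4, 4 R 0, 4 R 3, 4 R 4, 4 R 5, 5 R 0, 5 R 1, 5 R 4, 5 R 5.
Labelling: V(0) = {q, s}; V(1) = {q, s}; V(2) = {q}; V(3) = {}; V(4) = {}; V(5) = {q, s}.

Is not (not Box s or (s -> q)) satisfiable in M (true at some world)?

No

Let φ = not (not Box s or (s -> q)). Evaluate φ at each world:
  0 (successors {1, 4, 5}): φ is false.
  1 (successors {0, 2, 3, 5}): φ is false.
  2 (successors {1, 3}): φ is false.
  3 (successors {1, 2, 4}): φ is false.
  4 (successors {0, 3, 4, 5}): φ is false.
  5 (successors {0, 1, 4, 5}): φ is false.
For instance, at 0:
  At 0: not Box s or (s -> q) is true, so not (not Box s or (s -> q)) is false.
    At 0: not Box s is true, s -> q is true, so not Box s or (s -> q) is true.
      At 0: Box s is false, so not Box s is true.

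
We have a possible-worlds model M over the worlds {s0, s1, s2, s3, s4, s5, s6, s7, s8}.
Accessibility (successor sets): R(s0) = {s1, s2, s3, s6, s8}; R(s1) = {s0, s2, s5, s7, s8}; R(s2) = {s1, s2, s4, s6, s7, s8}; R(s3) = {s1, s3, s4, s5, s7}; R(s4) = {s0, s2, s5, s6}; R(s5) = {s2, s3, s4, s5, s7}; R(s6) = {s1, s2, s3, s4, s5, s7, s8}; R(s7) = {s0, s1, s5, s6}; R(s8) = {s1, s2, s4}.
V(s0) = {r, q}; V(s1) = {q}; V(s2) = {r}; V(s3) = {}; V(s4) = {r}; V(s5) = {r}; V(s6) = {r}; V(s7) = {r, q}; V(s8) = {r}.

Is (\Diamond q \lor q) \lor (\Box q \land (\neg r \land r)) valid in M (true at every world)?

Recall that \Box ψ holds at a world iff ψ holds at every accessible world, and \Diamond ψ holds iff ψ holds at some accessible world.
Let φ = (\Diamond q \lor q) \lor (\Box q \land (\neg r \land r)). Evaluate φ at each world:
  s0 (successors {s1, s2, s3, s6, s8}): φ is true.
  s1 (successors {s0, s2, s5, s7, s8}): φ is true.
  s2 (successors {s1, s2, s4, s6, s7, s8}): φ is true.
  s3 (successors {s1, s3, s4, s5, s7}): φ is true.
  s4 (successors {s0, s2, s5, s6}): φ is true.
  s5 (successors {s2, s3, s4, s5, s7}): φ is true.
  s6 (successors {s1, s2, s3, s4, s5, s7, s8}): φ is true.
  s7 (successors {s0, s1, s5, s6}): φ is true.
  s8 (successors {s1, s2, s4}): φ is true.
For instance, at s7:
  At s7: \Diamond q \lor q is true, \Box q \land (\neg r \land r) is false, so (\Diamond q \lor q) \lor (\Box q \land (\neg r \land r)) is true.
    At s7: \Diamond q is true, q is true, so \Diamond q \lor q is true.
      At s7: \Diamond q requires q at some successor in {s0, s1, s5, s6}.
        q holds at s0, so \Diamond q is true at s7.
    At s7: \Box q is false, \neg r \land r is false, so \Box q \land (\neg r \land r) is false.
      At s7: \Box q requires q at every successor {s0, s1, s5, s6}.
        q fails at s5, so \Box q is false at s7.

Yes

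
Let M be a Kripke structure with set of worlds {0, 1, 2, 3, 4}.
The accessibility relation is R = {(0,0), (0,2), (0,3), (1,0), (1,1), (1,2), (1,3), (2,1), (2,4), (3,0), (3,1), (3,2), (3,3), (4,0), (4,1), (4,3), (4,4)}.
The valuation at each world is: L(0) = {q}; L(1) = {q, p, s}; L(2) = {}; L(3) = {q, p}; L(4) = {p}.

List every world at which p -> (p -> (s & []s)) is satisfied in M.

Let φ = p -> (p -> (s & []s)). Evaluate φ at each world:
  0 (successors {0, 2, 3}): φ is true.
  1 (successors {0, 1, 2, 3}): φ is false.
  2 (successors {1, 4}): φ is true.
  3 (successors {0, 1, 2, 3}): φ is false.
  4 (successors {0, 1, 3, 4}): φ is false.
For instance, at 0:
  At 0: p is false, p -> (s & []s) is true, so p -> (p -> (s & []s)) is true.
    At 0: p is false, s & []s is false, so p -> (s & []s) is true.
      At 0: s is false, []s is false, so s & []s is false.
Satisfying worlds: {0, 2}

0, 2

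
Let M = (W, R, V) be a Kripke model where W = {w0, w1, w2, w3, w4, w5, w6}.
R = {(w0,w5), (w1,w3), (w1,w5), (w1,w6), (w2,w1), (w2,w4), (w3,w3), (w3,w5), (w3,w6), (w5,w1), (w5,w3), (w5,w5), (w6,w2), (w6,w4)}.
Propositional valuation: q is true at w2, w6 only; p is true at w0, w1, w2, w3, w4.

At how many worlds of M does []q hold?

Let φ = []q. Evaluate φ at each world:
  w0 (successors {w5}): φ is false.
  w1 (successors {w3, w5, w6}): φ is false.
  w2 (successors {w1, w4}): φ is false.
  w3 (successors {w3, w5, w6}): φ is false.
  w4 (successors ∅): φ is true.
  w5 (successors {w1, w3, w5}): φ is false.
  w6 (successors {w2, w4}): φ is false.
For instance, at w3:
  At w3: []q requires q at every successor {w3, w5, w6}.
    q fails at w3, so []q is false at w3.
Satisfying worlds: {w4}

1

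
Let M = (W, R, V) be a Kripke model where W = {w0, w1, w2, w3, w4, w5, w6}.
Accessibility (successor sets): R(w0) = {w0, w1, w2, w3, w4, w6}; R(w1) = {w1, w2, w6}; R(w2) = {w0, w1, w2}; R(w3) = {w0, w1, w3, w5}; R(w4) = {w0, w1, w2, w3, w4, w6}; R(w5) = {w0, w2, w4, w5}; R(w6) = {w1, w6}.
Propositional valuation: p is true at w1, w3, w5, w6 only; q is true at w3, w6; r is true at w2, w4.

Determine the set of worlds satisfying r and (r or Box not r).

Recall that Box ψ holds at a world iff ψ holds at every accessible world, and Dia ψ holds iff ψ holds at some accessible world.
Let φ = r and (r or Box not r). Evaluate φ at each world:
  w0 (successors {w0, w1, w2, w3, w4, w6}): φ is false.
  w1 (successors {w1, w2, w6}): φ is false.
  w2 (successors {w0, w1, w2}): φ is true.
  w3 (successors {w0, w1, w3, w5}): φ is false.
  w4 (successors {w0, w1, w2, w3, w4, w6}): φ is true.
  w5 (successors {w0, w2, w4, w5}): φ is false.
  w6 (successors {w1, w6}): φ is false.
For instance, at w4:
  At w4: r is true, r or Box not r is true, so r and (r or Box not r) is true.
    At w4: r is true, Box not r is false, so r or Box not r is true.
      At w4: Box not r requires not r at every successor {w0, w1, w2, w3, w4, w6}.
        not r fails at w2, so Box not r is false at w4.
Satisfying worlds: {w2, w4}

w2, w4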